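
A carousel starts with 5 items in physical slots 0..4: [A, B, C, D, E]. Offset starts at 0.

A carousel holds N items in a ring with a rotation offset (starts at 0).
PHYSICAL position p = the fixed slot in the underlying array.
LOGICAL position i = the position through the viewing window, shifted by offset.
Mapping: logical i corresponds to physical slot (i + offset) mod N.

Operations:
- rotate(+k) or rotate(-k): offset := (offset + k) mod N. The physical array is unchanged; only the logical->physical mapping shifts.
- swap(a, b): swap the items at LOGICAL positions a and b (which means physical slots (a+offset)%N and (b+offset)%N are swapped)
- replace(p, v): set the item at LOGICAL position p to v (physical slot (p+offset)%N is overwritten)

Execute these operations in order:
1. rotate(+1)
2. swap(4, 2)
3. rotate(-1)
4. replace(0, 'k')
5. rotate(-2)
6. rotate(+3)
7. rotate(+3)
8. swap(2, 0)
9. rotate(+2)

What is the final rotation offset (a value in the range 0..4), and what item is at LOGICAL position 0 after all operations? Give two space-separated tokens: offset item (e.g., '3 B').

After op 1 (rotate(+1)): offset=1, physical=[A,B,C,D,E], logical=[B,C,D,E,A]
After op 2 (swap(4, 2)): offset=1, physical=[D,B,C,A,E], logical=[B,C,A,E,D]
After op 3 (rotate(-1)): offset=0, physical=[D,B,C,A,E], logical=[D,B,C,A,E]
After op 4 (replace(0, 'k')): offset=0, physical=[k,B,C,A,E], logical=[k,B,C,A,E]
After op 5 (rotate(-2)): offset=3, physical=[k,B,C,A,E], logical=[A,E,k,B,C]
After op 6 (rotate(+3)): offset=1, physical=[k,B,C,A,E], logical=[B,C,A,E,k]
After op 7 (rotate(+3)): offset=4, physical=[k,B,C,A,E], logical=[E,k,B,C,A]
After op 8 (swap(2, 0)): offset=4, physical=[k,E,C,A,B], logical=[B,k,E,C,A]
After op 9 (rotate(+2)): offset=1, physical=[k,E,C,A,B], logical=[E,C,A,B,k]

Answer: 1 E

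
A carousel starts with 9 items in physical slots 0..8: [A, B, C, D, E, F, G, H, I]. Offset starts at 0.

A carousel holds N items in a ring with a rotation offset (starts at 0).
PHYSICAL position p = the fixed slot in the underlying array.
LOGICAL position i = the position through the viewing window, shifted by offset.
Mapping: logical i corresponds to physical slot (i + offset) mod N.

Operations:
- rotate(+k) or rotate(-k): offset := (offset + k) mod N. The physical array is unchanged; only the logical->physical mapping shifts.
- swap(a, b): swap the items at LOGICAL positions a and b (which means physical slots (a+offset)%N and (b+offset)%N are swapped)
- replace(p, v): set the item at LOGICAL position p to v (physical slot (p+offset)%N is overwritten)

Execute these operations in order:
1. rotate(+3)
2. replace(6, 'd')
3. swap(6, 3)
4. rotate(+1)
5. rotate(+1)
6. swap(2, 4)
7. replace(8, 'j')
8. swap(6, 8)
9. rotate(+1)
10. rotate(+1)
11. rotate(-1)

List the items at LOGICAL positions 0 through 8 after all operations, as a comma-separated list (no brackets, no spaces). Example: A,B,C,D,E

Answer: d,G,I,H,B,j,D,C,F

Derivation:
After op 1 (rotate(+3)): offset=3, physical=[A,B,C,D,E,F,G,H,I], logical=[D,E,F,G,H,I,A,B,C]
After op 2 (replace(6, 'd')): offset=3, physical=[d,B,C,D,E,F,G,H,I], logical=[D,E,F,G,H,I,d,B,C]
After op 3 (swap(6, 3)): offset=3, physical=[G,B,C,D,E,F,d,H,I], logical=[D,E,F,d,H,I,G,B,C]
After op 4 (rotate(+1)): offset=4, physical=[G,B,C,D,E,F,d,H,I], logical=[E,F,d,H,I,G,B,C,D]
After op 5 (rotate(+1)): offset=5, physical=[G,B,C,D,E,F,d,H,I], logical=[F,d,H,I,G,B,C,D,E]
After op 6 (swap(2, 4)): offset=5, physical=[H,B,C,D,E,F,d,G,I], logical=[F,d,G,I,H,B,C,D,E]
After op 7 (replace(8, 'j')): offset=5, physical=[H,B,C,D,j,F,d,G,I], logical=[F,d,G,I,H,B,C,D,j]
After op 8 (swap(6, 8)): offset=5, physical=[H,B,j,D,C,F,d,G,I], logical=[F,d,G,I,H,B,j,D,C]
After op 9 (rotate(+1)): offset=6, physical=[H,B,j,D,C,F,d,G,I], logical=[d,G,I,H,B,j,D,C,F]
After op 10 (rotate(+1)): offset=7, physical=[H,B,j,D,C,F,d,G,I], logical=[G,I,H,B,j,D,C,F,d]
After op 11 (rotate(-1)): offset=6, physical=[H,B,j,D,C,F,d,G,I], logical=[d,G,I,H,B,j,D,C,F]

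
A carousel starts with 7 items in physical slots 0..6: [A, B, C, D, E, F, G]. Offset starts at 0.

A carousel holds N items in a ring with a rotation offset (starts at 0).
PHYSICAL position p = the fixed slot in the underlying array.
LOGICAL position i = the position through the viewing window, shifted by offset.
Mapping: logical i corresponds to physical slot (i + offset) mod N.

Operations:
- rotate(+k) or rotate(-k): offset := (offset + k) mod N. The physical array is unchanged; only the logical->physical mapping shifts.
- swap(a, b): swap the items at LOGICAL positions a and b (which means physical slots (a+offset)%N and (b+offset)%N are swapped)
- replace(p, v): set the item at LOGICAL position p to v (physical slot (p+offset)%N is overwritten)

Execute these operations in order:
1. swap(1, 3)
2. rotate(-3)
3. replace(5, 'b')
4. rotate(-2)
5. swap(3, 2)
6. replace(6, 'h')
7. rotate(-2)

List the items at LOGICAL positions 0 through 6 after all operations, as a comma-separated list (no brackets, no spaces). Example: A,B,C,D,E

After op 1 (swap(1, 3)): offset=0, physical=[A,D,C,B,E,F,G], logical=[A,D,C,B,E,F,G]
After op 2 (rotate(-3)): offset=4, physical=[A,D,C,B,E,F,G], logical=[E,F,G,A,D,C,B]
After op 3 (replace(5, 'b')): offset=4, physical=[A,D,b,B,E,F,G], logical=[E,F,G,A,D,b,B]
After op 4 (rotate(-2)): offset=2, physical=[A,D,b,B,E,F,G], logical=[b,B,E,F,G,A,D]
After op 5 (swap(3, 2)): offset=2, physical=[A,D,b,B,F,E,G], logical=[b,B,F,E,G,A,D]
After op 6 (replace(6, 'h')): offset=2, physical=[A,h,b,B,F,E,G], logical=[b,B,F,E,G,A,h]
After op 7 (rotate(-2)): offset=0, physical=[A,h,b,B,F,E,G], logical=[A,h,b,B,F,E,G]

Answer: A,h,b,B,F,E,G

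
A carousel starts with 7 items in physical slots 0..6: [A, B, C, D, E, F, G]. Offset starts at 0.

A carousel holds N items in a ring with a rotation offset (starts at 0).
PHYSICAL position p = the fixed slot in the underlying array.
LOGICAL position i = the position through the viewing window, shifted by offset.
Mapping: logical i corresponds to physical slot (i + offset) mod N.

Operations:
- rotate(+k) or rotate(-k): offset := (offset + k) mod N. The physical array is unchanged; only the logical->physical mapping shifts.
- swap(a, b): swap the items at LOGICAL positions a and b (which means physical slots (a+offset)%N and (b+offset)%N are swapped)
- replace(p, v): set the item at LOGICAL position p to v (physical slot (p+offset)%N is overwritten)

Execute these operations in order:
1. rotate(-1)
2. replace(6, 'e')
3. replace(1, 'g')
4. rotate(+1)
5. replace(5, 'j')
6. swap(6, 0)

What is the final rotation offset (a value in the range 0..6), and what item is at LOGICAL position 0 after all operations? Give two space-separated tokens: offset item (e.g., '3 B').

Answer: 0 G

Derivation:
After op 1 (rotate(-1)): offset=6, physical=[A,B,C,D,E,F,G], logical=[G,A,B,C,D,E,F]
After op 2 (replace(6, 'e')): offset=6, physical=[A,B,C,D,E,e,G], logical=[G,A,B,C,D,E,e]
After op 3 (replace(1, 'g')): offset=6, physical=[g,B,C,D,E,e,G], logical=[G,g,B,C,D,E,e]
After op 4 (rotate(+1)): offset=0, physical=[g,B,C,D,E,e,G], logical=[g,B,C,D,E,e,G]
After op 5 (replace(5, 'j')): offset=0, physical=[g,B,C,D,E,j,G], logical=[g,B,C,D,E,j,G]
After op 6 (swap(6, 0)): offset=0, physical=[G,B,C,D,E,j,g], logical=[G,B,C,D,E,j,g]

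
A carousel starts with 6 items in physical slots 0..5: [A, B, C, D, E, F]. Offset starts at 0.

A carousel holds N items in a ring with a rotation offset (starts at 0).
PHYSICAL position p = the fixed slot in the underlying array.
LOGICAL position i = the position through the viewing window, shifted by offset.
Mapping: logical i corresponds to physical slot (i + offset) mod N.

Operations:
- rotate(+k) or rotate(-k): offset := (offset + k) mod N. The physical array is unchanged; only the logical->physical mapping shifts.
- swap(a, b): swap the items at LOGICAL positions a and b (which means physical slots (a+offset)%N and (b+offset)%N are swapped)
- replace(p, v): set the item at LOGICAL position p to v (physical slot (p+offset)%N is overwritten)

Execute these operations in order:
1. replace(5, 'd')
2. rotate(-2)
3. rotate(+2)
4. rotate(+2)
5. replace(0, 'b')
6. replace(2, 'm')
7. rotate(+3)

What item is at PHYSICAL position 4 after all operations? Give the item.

Answer: m

Derivation:
After op 1 (replace(5, 'd')): offset=0, physical=[A,B,C,D,E,d], logical=[A,B,C,D,E,d]
After op 2 (rotate(-2)): offset=4, physical=[A,B,C,D,E,d], logical=[E,d,A,B,C,D]
After op 3 (rotate(+2)): offset=0, physical=[A,B,C,D,E,d], logical=[A,B,C,D,E,d]
After op 4 (rotate(+2)): offset=2, physical=[A,B,C,D,E,d], logical=[C,D,E,d,A,B]
After op 5 (replace(0, 'b')): offset=2, physical=[A,B,b,D,E,d], logical=[b,D,E,d,A,B]
After op 6 (replace(2, 'm')): offset=2, physical=[A,B,b,D,m,d], logical=[b,D,m,d,A,B]
After op 7 (rotate(+3)): offset=5, physical=[A,B,b,D,m,d], logical=[d,A,B,b,D,m]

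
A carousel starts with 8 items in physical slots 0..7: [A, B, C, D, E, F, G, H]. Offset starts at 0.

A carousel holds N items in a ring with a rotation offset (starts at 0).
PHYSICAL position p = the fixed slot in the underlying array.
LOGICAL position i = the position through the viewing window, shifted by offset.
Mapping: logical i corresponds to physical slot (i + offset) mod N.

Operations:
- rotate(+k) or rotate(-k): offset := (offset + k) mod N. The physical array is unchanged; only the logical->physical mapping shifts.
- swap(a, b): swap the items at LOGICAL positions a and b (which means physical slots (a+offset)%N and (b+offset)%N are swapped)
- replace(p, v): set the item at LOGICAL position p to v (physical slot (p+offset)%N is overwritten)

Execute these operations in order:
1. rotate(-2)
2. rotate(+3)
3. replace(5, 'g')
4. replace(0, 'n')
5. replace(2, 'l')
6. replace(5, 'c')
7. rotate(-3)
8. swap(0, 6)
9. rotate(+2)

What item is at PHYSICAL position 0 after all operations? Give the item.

Answer: A

Derivation:
After op 1 (rotate(-2)): offset=6, physical=[A,B,C,D,E,F,G,H], logical=[G,H,A,B,C,D,E,F]
After op 2 (rotate(+3)): offset=1, physical=[A,B,C,D,E,F,G,H], logical=[B,C,D,E,F,G,H,A]
After op 3 (replace(5, 'g')): offset=1, physical=[A,B,C,D,E,F,g,H], logical=[B,C,D,E,F,g,H,A]
After op 4 (replace(0, 'n')): offset=1, physical=[A,n,C,D,E,F,g,H], logical=[n,C,D,E,F,g,H,A]
After op 5 (replace(2, 'l')): offset=1, physical=[A,n,C,l,E,F,g,H], logical=[n,C,l,E,F,g,H,A]
After op 6 (replace(5, 'c')): offset=1, physical=[A,n,C,l,E,F,c,H], logical=[n,C,l,E,F,c,H,A]
After op 7 (rotate(-3)): offset=6, physical=[A,n,C,l,E,F,c,H], logical=[c,H,A,n,C,l,E,F]
After op 8 (swap(0, 6)): offset=6, physical=[A,n,C,l,c,F,E,H], logical=[E,H,A,n,C,l,c,F]
After op 9 (rotate(+2)): offset=0, physical=[A,n,C,l,c,F,E,H], logical=[A,n,C,l,c,F,E,H]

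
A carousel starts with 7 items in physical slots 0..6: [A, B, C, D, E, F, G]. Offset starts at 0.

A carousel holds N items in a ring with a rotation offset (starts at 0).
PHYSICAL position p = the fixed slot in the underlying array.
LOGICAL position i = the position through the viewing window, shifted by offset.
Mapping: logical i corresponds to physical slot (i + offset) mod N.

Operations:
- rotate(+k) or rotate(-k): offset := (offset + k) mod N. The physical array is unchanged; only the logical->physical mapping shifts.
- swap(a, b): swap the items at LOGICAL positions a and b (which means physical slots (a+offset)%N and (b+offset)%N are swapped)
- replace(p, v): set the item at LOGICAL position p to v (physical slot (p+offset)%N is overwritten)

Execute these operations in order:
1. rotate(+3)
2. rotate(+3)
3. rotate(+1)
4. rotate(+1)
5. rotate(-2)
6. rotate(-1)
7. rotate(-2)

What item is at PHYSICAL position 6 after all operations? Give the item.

Answer: G

Derivation:
After op 1 (rotate(+3)): offset=3, physical=[A,B,C,D,E,F,G], logical=[D,E,F,G,A,B,C]
After op 2 (rotate(+3)): offset=6, physical=[A,B,C,D,E,F,G], logical=[G,A,B,C,D,E,F]
After op 3 (rotate(+1)): offset=0, physical=[A,B,C,D,E,F,G], logical=[A,B,C,D,E,F,G]
After op 4 (rotate(+1)): offset=1, physical=[A,B,C,D,E,F,G], logical=[B,C,D,E,F,G,A]
After op 5 (rotate(-2)): offset=6, physical=[A,B,C,D,E,F,G], logical=[G,A,B,C,D,E,F]
After op 6 (rotate(-1)): offset=5, physical=[A,B,C,D,E,F,G], logical=[F,G,A,B,C,D,E]
After op 7 (rotate(-2)): offset=3, physical=[A,B,C,D,E,F,G], logical=[D,E,F,G,A,B,C]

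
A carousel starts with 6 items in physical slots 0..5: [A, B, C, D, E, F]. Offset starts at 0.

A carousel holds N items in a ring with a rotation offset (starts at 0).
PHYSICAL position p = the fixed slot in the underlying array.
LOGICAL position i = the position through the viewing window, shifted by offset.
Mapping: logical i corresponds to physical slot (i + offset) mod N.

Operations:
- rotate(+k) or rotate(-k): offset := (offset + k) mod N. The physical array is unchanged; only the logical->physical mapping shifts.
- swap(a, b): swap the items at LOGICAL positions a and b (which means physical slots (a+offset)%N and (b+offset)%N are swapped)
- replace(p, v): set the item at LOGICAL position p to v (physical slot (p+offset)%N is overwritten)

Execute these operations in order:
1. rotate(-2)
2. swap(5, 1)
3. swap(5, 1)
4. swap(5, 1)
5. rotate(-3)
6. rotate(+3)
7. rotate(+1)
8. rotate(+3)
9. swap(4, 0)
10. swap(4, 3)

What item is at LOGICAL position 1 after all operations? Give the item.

After op 1 (rotate(-2)): offset=4, physical=[A,B,C,D,E,F], logical=[E,F,A,B,C,D]
After op 2 (swap(5, 1)): offset=4, physical=[A,B,C,F,E,D], logical=[E,D,A,B,C,F]
After op 3 (swap(5, 1)): offset=4, physical=[A,B,C,D,E,F], logical=[E,F,A,B,C,D]
After op 4 (swap(5, 1)): offset=4, physical=[A,B,C,F,E,D], logical=[E,D,A,B,C,F]
After op 5 (rotate(-3)): offset=1, physical=[A,B,C,F,E,D], logical=[B,C,F,E,D,A]
After op 6 (rotate(+3)): offset=4, physical=[A,B,C,F,E,D], logical=[E,D,A,B,C,F]
After op 7 (rotate(+1)): offset=5, physical=[A,B,C,F,E,D], logical=[D,A,B,C,F,E]
After op 8 (rotate(+3)): offset=2, physical=[A,B,C,F,E,D], logical=[C,F,E,D,A,B]
After op 9 (swap(4, 0)): offset=2, physical=[C,B,A,F,E,D], logical=[A,F,E,D,C,B]
After op 10 (swap(4, 3)): offset=2, physical=[D,B,A,F,E,C], logical=[A,F,E,C,D,B]

Answer: F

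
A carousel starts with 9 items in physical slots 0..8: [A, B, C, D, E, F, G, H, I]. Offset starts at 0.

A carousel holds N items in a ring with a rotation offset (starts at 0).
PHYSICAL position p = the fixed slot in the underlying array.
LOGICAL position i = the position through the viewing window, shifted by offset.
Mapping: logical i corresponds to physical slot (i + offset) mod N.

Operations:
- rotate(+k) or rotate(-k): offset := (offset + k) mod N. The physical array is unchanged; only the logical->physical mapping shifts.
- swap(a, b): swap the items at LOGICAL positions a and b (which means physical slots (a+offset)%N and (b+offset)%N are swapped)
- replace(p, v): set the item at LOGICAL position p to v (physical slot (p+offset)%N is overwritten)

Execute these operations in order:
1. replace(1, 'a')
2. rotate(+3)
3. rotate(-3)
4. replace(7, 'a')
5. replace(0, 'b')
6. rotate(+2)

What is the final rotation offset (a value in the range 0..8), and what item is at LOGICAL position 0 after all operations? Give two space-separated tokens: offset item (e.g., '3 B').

After op 1 (replace(1, 'a')): offset=0, physical=[A,a,C,D,E,F,G,H,I], logical=[A,a,C,D,E,F,G,H,I]
After op 2 (rotate(+3)): offset=3, physical=[A,a,C,D,E,F,G,H,I], logical=[D,E,F,G,H,I,A,a,C]
After op 3 (rotate(-3)): offset=0, physical=[A,a,C,D,E,F,G,H,I], logical=[A,a,C,D,E,F,G,H,I]
After op 4 (replace(7, 'a')): offset=0, physical=[A,a,C,D,E,F,G,a,I], logical=[A,a,C,D,E,F,G,a,I]
After op 5 (replace(0, 'b')): offset=0, physical=[b,a,C,D,E,F,G,a,I], logical=[b,a,C,D,E,F,G,a,I]
After op 6 (rotate(+2)): offset=2, physical=[b,a,C,D,E,F,G,a,I], logical=[C,D,E,F,G,a,I,b,a]

Answer: 2 C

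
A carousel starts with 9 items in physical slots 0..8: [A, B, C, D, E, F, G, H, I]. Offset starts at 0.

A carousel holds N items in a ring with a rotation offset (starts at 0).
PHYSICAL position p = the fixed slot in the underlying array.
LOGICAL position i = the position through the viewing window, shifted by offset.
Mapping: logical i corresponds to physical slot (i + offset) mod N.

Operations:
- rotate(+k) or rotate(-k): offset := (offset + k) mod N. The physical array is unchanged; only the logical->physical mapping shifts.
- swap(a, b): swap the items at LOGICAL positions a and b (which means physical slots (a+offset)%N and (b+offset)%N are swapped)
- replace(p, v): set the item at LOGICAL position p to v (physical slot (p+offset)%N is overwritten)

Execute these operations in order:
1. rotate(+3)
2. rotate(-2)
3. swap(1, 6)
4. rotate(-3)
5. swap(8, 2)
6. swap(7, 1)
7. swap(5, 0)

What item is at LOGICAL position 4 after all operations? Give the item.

After op 1 (rotate(+3)): offset=3, physical=[A,B,C,D,E,F,G,H,I], logical=[D,E,F,G,H,I,A,B,C]
After op 2 (rotate(-2)): offset=1, physical=[A,B,C,D,E,F,G,H,I], logical=[B,C,D,E,F,G,H,I,A]
After op 3 (swap(1, 6)): offset=1, physical=[A,B,H,D,E,F,G,C,I], logical=[B,H,D,E,F,G,C,I,A]
After op 4 (rotate(-3)): offset=7, physical=[A,B,H,D,E,F,G,C,I], logical=[C,I,A,B,H,D,E,F,G]
After op 5 (swap(8, 2)): offset=7, physical=[G,B,H,D,E,F,A,C,I], logical=[C,I,G,B,H,D,E,F,A]
After op 6 (swap(7, 1)): offset=7, physical=[G,B,H,D,E,I,A,C,F], logical=[C,F,G,B,H,D,E,I,A]
After op 7 (swap(5, 0)): offset=7, physical=[G,B,H,C,E,I,A,D,F], logical=[D,F,G,B,H,C,E,I,A]

Answer: H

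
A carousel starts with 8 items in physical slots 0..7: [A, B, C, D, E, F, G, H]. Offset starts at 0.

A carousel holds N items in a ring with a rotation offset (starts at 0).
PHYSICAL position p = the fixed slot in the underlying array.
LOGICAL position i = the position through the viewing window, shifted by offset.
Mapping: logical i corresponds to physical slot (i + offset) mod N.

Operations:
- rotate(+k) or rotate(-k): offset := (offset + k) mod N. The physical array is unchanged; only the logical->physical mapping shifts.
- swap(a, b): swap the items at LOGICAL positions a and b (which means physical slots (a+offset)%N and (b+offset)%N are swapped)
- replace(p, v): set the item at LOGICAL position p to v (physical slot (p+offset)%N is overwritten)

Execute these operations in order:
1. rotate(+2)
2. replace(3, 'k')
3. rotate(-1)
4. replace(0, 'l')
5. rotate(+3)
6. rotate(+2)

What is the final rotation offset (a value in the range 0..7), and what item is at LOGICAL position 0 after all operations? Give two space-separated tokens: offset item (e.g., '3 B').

Answer: 6 G

Derivation:
After op 1 (rotate(+2)): offset=2, physical=[A,B,C,D,E,F,G,H], logical=[C,D,E,F,G,H,A,B]
After op 2 (replace(3, 'k')): offset=2, physical=[A,B,C,D,E,k,G,H], logical=[C,D,E,k,G,H,A,B]
After op 3 (rotate(-1)): offset=1, physical=[A,B,C,D,E,k,G,H], logical=[B,C,D,E,k,G,H,A]
After op 4 (replace(0, 'l')): offset=1, physical=[A,l,C,D,E,k,G,H], logical=[l,C,D,E,k,G,H,A]
After op 5 (rotate(+3)): offset=4, physical=[A,l,C,D,E,k,G,H], logical=[E,k,G,H,A,l,C,D]
After op 6 (rotate(+2)): offset=6, physical=[A,l,C,D,E,k,G,H], logical=[G,H,A,l,C,D,E,k]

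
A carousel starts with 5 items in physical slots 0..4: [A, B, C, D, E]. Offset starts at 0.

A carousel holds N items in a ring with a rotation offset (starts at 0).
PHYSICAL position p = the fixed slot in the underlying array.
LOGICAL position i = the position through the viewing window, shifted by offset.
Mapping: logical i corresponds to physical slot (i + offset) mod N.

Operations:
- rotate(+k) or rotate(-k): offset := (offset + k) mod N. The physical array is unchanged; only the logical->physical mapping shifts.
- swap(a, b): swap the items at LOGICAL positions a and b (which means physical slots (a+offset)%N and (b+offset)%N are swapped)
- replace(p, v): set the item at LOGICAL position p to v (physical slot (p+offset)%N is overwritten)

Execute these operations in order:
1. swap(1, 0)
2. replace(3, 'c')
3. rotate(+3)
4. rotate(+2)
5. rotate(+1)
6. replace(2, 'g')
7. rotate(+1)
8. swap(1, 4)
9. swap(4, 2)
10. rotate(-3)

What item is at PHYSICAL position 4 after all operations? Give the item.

Answer: g

Derivation:
After op 1 (swap(1, 0)): offset=0, physical=[B,A,C,D,E], logical=[B,A,C,D,E]
After op 2 (replace(3, 'c')): offset=0, physical=[B,A,C,c,E], logical=[B,A,C,c,E]
After op 3 (rotate(+3)): offset=3, physical=[B,A,C,c,E], logical=[c,E,B,A,C]
After op 4 (rotate(+2)): offset=0, physical=[B,A,C,c,E], logical=[B,A,C,c,E]
After op 5 (rotate(+1)): offset=1, physical=[B,A,C,c,E], logical=[A,C,c,E,B]
After op 6 (replace(2, 'g')): offset=1, physical=[B,A,C,g,E], logical=[A,C,g,E,B]
After op 7 (rotate(+1)): offset=2, physical=[B,A,C,g,E], logical=[C,g,E,B,A]
After op 8 (swap(1, 4)): offset=2, physical=[B,g,C,A,E], logical=[C,A,E,B,g]
After op 9 (swap(4, 2)): offset=2, physical=[B,E,C,A,g], logical=[C,A,g,B,E]
After op 10 (rotate(-3)): offset=4, physical=[B,E,C,A,g], logical=[g,B,E,C,A]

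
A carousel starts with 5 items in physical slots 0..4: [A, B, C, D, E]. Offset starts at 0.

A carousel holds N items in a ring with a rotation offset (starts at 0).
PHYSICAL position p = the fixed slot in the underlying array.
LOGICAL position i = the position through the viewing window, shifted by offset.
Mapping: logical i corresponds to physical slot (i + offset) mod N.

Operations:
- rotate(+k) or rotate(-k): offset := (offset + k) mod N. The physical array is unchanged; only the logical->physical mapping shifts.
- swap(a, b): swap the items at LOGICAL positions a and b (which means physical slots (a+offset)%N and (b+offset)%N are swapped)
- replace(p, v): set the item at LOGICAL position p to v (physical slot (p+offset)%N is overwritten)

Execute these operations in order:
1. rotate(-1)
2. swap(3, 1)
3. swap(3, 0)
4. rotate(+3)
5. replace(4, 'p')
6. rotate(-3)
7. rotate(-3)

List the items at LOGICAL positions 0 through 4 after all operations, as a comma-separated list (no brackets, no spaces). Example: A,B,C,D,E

Answer: p,E,D,A,C

Derivation:
After op 1 (rotate(-1)): offset=4, physical=[A,B,C,D,E], logical=[E,A,B,C,D]
After op 2 (swap(3, 1)): offset=4, physical=[C,B,A,D,E], logical=[E,C,B,A,D]
After op 3 (swap(3, 0)): offset=4, physical=[C,B,E,D,A], logical=[A,C,B,E,D]
After op 4 (rotate(+3)): offset=2, physical=[C,B,E,D,A], logical=[E,D,A,C,B]
After op 5 (replace(4, 'p')): offset=2, physical=[C,p,E,D,A], logical=[E,D,A,C,p]
After op 6 (rotate(-3)): offset=4, physical=[C,p,E,D,A], logical=[A,C,p,E,D]
After op 7 (rotate(-3)): offset=1, physical=[C,p,E,D,A], logical=[p,E,D,A,C]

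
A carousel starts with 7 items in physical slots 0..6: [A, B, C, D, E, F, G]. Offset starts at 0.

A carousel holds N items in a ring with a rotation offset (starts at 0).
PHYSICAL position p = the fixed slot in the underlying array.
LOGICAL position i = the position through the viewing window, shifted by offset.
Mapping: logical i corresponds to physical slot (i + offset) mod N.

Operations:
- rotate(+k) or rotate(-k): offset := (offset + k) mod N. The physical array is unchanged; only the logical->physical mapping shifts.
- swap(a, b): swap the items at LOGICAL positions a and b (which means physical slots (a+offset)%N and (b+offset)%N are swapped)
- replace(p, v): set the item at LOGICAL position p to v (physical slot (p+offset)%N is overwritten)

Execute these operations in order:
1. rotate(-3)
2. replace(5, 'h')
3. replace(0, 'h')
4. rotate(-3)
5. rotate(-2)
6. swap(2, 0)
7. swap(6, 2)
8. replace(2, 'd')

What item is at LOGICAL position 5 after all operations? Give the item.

After op 1 (rotate(-3)): offset=4, physical=[A,B,C,D,E,F,G], logical=[E,F,G,A,B,C,D]
After op 2 (replace(5, 'h')): offset=4, physical=[A,B,h,D,E,F,G], logical=[E,F,G,A,B,h,D]
After op 3 (replace(0, 'h')): offset=4, physical=[A,B,h,D,h,F,G], logical=[h,F,G,A,B,h,D]
After op 4 (rotate(-3)): offset=1, physical=[A,B,h,D,h,F,G], logical=[B,h,D,h,F,G,A]
After op 5 (rotate(-2)): offset=6, physical=[A,B,h,D,h,F,G], logical=[G,A,B,h,D,h,F]
After op 6 (swap(2, 0)): offset=6, physical=[A,G,h,D,h,F,B], logical=[B,A,G,h,D,h,F]
After op 7 (swap(6, 2)): offset=6, physical=[A,F,h,D,h,G,B], logical=[B,A,F,h,D,h,G]
After op 8 (replace(2, 'd')): offset=6, physical=[A,d,h,D,h,G,B], logical=[B,A,d,h,D,h,G]

Answer: h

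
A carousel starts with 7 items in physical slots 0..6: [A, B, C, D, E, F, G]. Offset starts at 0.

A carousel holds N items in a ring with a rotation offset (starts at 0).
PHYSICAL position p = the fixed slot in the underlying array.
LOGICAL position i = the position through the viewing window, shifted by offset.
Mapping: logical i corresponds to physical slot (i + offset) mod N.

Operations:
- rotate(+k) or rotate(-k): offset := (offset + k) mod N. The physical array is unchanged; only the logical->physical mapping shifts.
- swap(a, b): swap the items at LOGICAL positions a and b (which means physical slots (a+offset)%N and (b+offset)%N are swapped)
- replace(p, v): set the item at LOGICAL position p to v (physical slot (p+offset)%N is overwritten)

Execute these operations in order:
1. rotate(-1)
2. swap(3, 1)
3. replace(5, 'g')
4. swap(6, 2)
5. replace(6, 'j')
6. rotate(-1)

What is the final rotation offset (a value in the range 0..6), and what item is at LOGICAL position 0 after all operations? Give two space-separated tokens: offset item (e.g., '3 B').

Answer: 5 j

Derivation:
After op 1 (rotate(-1)): offset=6, physical=[A,B,C,D,E,F,G], logical=[G,A,B,C,D,E,F]
After op 2 (swap(3, 1)): offset=6, physical=[C,B,A,D,E,F,G], logical=[G,C,B,A,D,E,F]
After op 3 (replace(5, 'g')): offset=6, physical=[C,B,A,D,g,F,G], logical=[G,C,B,A,D,g,F]
After op 4 (swap(6, 2)): offset=6, physical=[C,F,A,D,g,B,G], logical=[G,C,F,A,D,g,B]
After op 5 (replace(6, 'j')): offset=6, physical=[C,F,A,D,g,j,G], logical=[G,C,F,A,D,g,j]
After op 6 (rotate(-1)): offset=5, physical=[C,F,A,D,g,j,G], logical=[j,G,C,F,A,D,g]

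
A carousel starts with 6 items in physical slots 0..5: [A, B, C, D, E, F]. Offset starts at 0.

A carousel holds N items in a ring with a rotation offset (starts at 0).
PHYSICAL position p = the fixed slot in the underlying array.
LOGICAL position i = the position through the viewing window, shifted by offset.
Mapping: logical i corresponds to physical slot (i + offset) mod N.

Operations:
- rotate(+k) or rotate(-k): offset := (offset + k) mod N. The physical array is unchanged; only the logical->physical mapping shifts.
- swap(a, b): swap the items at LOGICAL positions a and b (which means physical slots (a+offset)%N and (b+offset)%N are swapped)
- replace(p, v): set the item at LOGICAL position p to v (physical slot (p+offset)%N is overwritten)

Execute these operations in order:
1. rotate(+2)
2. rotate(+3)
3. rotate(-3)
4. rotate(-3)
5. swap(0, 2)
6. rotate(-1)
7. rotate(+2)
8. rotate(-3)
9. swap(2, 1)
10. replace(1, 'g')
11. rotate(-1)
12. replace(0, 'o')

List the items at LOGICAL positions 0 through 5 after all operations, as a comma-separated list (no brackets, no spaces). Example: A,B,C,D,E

Answer: o,D,g,E,A,F

Derivation:
After op 1 (rotate(+2)): offset=2, physical=[A,B,C,D,E,F], logical=[C,D,E,F,A,B]
After op 2 (rotate(+3)): offset=5, physical=[A,B,C,D,E,F], logical=[F,A,B,C,D,E]
After op 3 (rotate(-3)): offset=2, physical=[A,B,C,D,E,F], logical=[C,D,E,F,A,B]
After op 4 (rotate(-3)): offset=5, physical=[A,B,C,D,E,F], logical=[F,A,B,C,D,E]
After op 5 (swap(0, 2)): offset=5, physical=[A,F,C,D,E,B], logical=[B,A,F,C,D,E]
After op 6 (rotate(-1)): offset=4, physical=[A,F,C,D,E,B], logical=[E,B,A,F,C,D]
After op 7 (rotate(+2)): offset=0, physical=[A,F,C,D,E,B], logical=[A,F,C,D,E,B]
After op 8 (rotate(-3)): offset=3, physical=[A,F,C,D,E,B], logical=[D,E,B,A,F,C]
After op 9 (swap(2, 1)): offset=3, physical=[A,F,C,D,B,E], logical=[D,B,E,A,F,C]
After op 10 (replace(1, 'g')): offset=3, physical=[A,F,C,D,g,E], logical=[D,g,E,A,F,C]
After op 11 (rotate(-1)): offset=2, physical=[A,F,C,D,g,E], logical=[C,D,g,E,A,F]
After op 12 (replace(0, 'o')): offset=2, physical=[A,F,o,D,g,E], logical=[o,D,g,E,A,F]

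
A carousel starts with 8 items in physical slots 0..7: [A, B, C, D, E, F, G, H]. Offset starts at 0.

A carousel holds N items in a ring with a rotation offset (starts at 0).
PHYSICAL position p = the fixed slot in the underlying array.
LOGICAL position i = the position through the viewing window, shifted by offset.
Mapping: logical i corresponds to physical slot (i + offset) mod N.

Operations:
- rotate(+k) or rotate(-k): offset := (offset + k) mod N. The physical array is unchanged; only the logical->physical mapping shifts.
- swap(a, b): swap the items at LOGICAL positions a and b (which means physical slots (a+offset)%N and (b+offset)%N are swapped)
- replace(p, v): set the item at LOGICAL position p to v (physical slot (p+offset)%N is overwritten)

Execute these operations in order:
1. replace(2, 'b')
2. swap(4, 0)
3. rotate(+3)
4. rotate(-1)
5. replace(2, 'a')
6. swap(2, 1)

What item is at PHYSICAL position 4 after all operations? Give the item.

Answer: D

Derivation:
After op 1 (replace(2, 'b')): offset=0, physical=[A,B,b,D,E,F,G,H], logical=[A,B,b,D,E,F,G,H]
After op 2 (swap(4, 0)): offset=0, physical=[E,B,b,D,A,F,G,H], logical=[E,B,b,D,A,F,G,H]
After op 3 (rotate(+3)): offset=3, physical=[E,B,b,D,A,F,G,H], logical=[D,A,F,G,H,E,B,b]
After op 4 (rotate(-1)): offset=2, physical=[E,B,b,D,A,F,G,H], logical=[b,D,A,F,G,H,E,B]
After op 5 (replace(2, 'a')): offset=2, physical=[E,B,b,D,a,F,G,H], logical=[b,D,a,F,G,H,E,B]
After op 6 (swap(2, 1)): offset=2, physical=[E,B,b,a,D,F,G,H], logical=[b,a,D,F,G,H,E,B]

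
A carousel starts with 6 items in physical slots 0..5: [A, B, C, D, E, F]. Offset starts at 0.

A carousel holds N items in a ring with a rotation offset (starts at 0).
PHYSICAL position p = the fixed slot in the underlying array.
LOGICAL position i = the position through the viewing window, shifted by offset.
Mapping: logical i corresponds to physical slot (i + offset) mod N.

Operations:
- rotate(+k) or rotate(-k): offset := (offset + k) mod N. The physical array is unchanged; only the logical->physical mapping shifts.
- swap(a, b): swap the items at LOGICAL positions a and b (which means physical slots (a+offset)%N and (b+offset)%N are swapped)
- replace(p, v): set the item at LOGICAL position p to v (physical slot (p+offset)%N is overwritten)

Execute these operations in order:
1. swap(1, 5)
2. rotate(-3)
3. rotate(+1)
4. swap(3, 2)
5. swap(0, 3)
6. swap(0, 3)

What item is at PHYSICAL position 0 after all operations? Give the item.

Answer: F

Derivation:
After op 1 (swap(1, 5)): offset=0, physical=[A,F,C,D,E,B], logical=[A,F,C,D,E,B]
After op 2 (rotate(-3)): offset=3, physical=[A,F,C,D,E,B], logical=[D,E,B,A,F,C]
After op 3 (rotate(+1)): offset=4, physical=[A,F,C,D,E,B], logical=[E,B,A,F,C,D]
After op 4 (swap(3, 2)): offset=4, physical=[F,A,C,D,E,B], logical=[E,B,F,A,C,D]
After op 5 (swap(0, 3)): offset=4, physical=[F,E,C,D,A,B], logical=[A,B,F,E,C,D]
After op 6 (swap(0, 3)): offset=4, physical=[F,A,C,D,E,B], logical=[E,B,F,A,C,D]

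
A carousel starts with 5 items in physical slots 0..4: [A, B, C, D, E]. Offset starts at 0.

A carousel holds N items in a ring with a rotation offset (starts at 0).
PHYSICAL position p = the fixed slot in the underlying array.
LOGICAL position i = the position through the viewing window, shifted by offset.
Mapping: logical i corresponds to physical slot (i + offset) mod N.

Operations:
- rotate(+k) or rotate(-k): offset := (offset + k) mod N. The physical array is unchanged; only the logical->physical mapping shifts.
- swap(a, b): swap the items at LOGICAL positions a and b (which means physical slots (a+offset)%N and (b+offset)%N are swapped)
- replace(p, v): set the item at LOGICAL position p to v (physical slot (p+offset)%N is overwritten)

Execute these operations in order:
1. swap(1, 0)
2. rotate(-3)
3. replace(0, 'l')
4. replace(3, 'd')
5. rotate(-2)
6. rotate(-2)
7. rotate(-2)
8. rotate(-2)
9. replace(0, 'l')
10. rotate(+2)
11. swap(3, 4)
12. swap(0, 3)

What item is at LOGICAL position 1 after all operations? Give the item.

Answer: l

Derivation:
After op 1 (swap(1, 0)): offset=0, physical=[B,A,C,D,E], logical=[B,A,C,D,E]
After op 2 (rotate(-3)): offset=2, physical=[B,A,C,D,E], logical=[C,D,E,B,A]
After op 3 (replace(0, 'l')): offset=2, physical=[B,A,l,D,E], logical=[l,D,E,B,A]
After op 4 (replace(3, 'd')): offset=2, physical=[d,A,l,D,E], logical=[l,D,E,d,A]
After op 5 (rotate(-2)): offset=0, physical=[d,A,l,D,E], logical=[d,A,l,D,E]
After op 6 (rotate(-2)): offset=3, physical=[d,A,l,D,E], logical=[D,E,d,A,l]
After op 7 (rotate(-2)): offset=1, physical=[d,A,l,D,E], logical=[A,l,D,E,d]
After op 8 (rotate(-2)): offset=4, physical=[d,A,l,D,E], logical=[E,d,A,l,D]
After op 9 (replace(0, 'l')): offset=4, physical=[d,A,l,D,l], logical=[l,d,A,l,D]
After op 10 (rotate(+2)): offset=1, physical=[d,A,l,D,l], logical=[A,l,D,l,d]
After op 11 (swap(3, 4)): offset=1, physical=[l,A,l,D,d], logical=[A,l,D,d,l]
After op 12 (swap(0, 3)): offset=1, physical=[l,d,l,D,A], logical=[d,l,D,A,l]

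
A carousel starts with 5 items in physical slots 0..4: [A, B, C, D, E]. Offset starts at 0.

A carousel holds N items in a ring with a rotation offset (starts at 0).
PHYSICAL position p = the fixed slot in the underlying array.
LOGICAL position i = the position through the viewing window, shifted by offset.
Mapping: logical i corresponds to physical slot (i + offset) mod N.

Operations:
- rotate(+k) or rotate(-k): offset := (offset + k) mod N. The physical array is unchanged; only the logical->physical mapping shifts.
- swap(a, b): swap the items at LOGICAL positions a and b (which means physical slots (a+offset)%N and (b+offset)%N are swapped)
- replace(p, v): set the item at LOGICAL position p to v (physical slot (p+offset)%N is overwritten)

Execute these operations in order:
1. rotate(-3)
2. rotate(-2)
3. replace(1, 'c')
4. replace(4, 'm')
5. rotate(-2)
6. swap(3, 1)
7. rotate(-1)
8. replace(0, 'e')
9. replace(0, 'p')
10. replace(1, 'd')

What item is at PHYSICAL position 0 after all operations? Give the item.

After op 1 (rotate(-3)): offset=2, physical=[A,B,C,D,E], logical=[C,D,E,A,B]
After op 2 (rotate(-2)): offset=0, physical=[A,B,C,D,E], logical=[A,B,C,D,E]
After op 3 (replace(1, 'c')): offset=0, physical=[A,c,C,D,E], logical=[A,c,C,D,E]
After op 4 (replace(4, 'm')): offset=0, physical=[A,c,C,D,m], logical=[A,c,C,D,m]
After op 5 (rotate(-2)): offset=3, physical=[A,c,C,D,m], logical=[D,m,A,c,C]
After op 6 (swap(3, 1)): offset=3, physical=[A,m,C,D,c], logical=[D,c,A,m,C]
After op 7 (rotate(-1)): offset=2, physical=[A,m,C,D,c], logical=[C,D,c,A,m]
After op 8 (replace(0, 'e')): offset=2, physical=[A,m,e,D,c], logical=[e,D,c,A,m]
After op 9 (replace(0, 'p')): offset=2, physical=[A,m,p,D,c], logical=[p,D,c,A,m]
After op 10 (replace(1, 'd')): offset=2, physical=[A,m,p,d,c], logical=[p,d,c,A,m]

Answer: A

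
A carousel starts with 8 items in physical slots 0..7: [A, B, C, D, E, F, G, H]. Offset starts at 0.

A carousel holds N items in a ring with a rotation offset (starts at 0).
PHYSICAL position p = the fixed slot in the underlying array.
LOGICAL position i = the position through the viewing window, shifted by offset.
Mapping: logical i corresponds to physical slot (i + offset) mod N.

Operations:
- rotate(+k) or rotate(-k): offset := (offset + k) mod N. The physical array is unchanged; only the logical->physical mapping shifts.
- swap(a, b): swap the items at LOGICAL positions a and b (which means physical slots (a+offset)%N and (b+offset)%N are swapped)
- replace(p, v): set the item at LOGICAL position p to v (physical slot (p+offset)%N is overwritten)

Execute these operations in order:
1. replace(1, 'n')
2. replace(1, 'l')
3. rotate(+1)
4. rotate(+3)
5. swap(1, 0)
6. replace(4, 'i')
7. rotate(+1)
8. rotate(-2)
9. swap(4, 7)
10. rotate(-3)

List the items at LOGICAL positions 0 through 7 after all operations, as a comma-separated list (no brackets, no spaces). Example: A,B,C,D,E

Answer: i,l,H,D,F,E,G,C

Derivation:
After op 1 (replace(1, 'n')): offset=0, physical=[A,n,C,D,E,F,G,H], logical=[A,n,C,D,E,F,G,H]
After op 2 (replace(1, 'l')): offset=0, physical=[A,l,C,D,E,F,G,H], logical=[A,l,C,D,E,F,G,H]
After op 3 (rotate(+1)): offset=1, physical=[A,l,C,D,E,F,G,H], logical=[l,C,D,E,F,G,H,A]
After op 4 (rotate(+3)): offset=4, physical=[A,l,C,D,E,F,G,H], logical=[E,F,G,H,A,l,C,D]
After op 5 (swap(1, 0)): offset=4, physical=[A,l,C,D,F,E,G,H], logical=[F,E,G,H,A,l,C,D]
After op 6 (replace(4, 'i')): offset=4, physical=[i,l,C,D,F,E,G,H], logical=[F,E,G,H,i,l,C,D]
After op 7 (rotate(+1)): offset=5, physical=[i,l,C,D,F,E,G,H], logical=[E,G,H,i,l,C,D,F]
After op 8 (rotate(-2)): offset=3, physical=[i,l,C,D,F,E,G,H], logical=[D,F,E,G,H,i,l,C]
After op 9 (swap(4, 7)): offset=3, physical=[i,l,H,D,F,E,G,C], logical=[D,F,E,G,C,i,l,H]
After op 10 (rotate(-3)): offset=0, physical=[i,l,H,D,F,E,G,C], logical=[i,l,H,D,F,E,G,C]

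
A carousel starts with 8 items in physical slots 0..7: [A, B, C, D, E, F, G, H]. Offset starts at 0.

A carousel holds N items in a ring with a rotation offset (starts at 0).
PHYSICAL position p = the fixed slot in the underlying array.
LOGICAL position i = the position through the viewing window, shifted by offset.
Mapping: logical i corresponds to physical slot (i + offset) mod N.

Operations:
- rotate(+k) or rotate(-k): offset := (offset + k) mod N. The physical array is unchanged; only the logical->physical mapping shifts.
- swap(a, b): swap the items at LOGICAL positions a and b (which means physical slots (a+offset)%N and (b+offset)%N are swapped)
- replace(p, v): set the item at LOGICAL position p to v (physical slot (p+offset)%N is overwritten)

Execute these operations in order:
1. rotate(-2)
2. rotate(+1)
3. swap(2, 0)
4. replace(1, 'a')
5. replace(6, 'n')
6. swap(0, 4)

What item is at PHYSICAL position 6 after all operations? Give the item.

After op 1 (rotate(-2)): offset=6, physical=[A,B,C,D,E,F,G,H], logical=[G,H,A,B,C,D,E,F]
After op 2 (rotate(+1)): offset=7, physical=[A,B,C,D,E,F,G,H], logical=[H,A,B,C,D,E,F,G]
After op 3 (swap(2, 0)): offset=7, physical=[A,H,C,D,E,F,G,B], logical=[B,A,H,C,D,E,F,G]
After op 4 (replace(1, 'a')): offset=7, physical=[a,H,C,D,E,F,G,B], logical=[B,a,H,C,D,E,F,G]
After op 5 (replace(6, 'n')): offset=7, physical=[a,H,C,D,E,n,G,B], logical=[B,a,H,C,D,E,n,G]
After op 6 (swap(0, 4)): offset=7, physical=[a,H,C,B,E,n,G,D], logical=[D,a,H,C,B,E,n,G]

Answer: G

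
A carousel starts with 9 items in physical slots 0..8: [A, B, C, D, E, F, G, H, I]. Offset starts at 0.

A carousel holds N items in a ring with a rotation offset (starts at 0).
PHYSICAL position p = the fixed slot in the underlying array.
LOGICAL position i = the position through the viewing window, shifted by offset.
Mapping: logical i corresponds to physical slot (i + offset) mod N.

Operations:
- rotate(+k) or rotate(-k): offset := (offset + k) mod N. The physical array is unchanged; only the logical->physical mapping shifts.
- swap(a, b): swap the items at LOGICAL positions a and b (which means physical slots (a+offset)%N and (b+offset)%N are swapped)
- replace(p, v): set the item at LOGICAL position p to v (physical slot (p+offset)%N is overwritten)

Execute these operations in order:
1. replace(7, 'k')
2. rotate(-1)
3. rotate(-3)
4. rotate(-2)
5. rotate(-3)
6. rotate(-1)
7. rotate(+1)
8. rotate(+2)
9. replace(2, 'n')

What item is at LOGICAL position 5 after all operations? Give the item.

After op 1 (replace(7, 'k')): offset=0, physical=[A,B,C,D,E,F,G,k,I], logical=[A,B,C,D,E,F,G,k,I]
After op 2 (rotate(-1)): offset=8, physical=[A,B,C,D,E,F,G,k,I], logical=[I,A,B,C,D,E,F,G,k]
After op 3 (rotate(-3)): offset=5, physical=[A,B,C,D,E,F,G,k,I], logical=[F,G,k,I,A,B,C,D,E]
After op 4 (rotate(-2)): offset=3, physical=[A,B,C,D,E,F,G,k,I], logical=[D,E,F,G,k,I,A,B,C]
After op 5 (rotate(-3)): offset=0, physical=[A,B,C,D,E,F,G,k,I], logical=[A,B,C,D,E,F,G,k,I]
After op 6 (rotate(-1)): offset=8, physical=[A,B,C,D,E,F,G,k,I], logical=[I,A,B,C,D,E,F,G,k]
After op 7 (rotate(+1)): offset=0, physical=[A,B,C,D,E,F,G,k,I], logical=[A,B,C,D,E,F,G,k,I]
After op 8 (rotate(+2)): offset=2, physical=[A,B,C,D,E,F,G,k,I], logical=[C,D,E,F,G,k,I,A,B]
After op 9 (replace(2, 'n')): offset=2, physical=[A,B,C,D,n,F,G,k,I], logical=[C,D,n,F,G,k,I,A,B]

Answer: k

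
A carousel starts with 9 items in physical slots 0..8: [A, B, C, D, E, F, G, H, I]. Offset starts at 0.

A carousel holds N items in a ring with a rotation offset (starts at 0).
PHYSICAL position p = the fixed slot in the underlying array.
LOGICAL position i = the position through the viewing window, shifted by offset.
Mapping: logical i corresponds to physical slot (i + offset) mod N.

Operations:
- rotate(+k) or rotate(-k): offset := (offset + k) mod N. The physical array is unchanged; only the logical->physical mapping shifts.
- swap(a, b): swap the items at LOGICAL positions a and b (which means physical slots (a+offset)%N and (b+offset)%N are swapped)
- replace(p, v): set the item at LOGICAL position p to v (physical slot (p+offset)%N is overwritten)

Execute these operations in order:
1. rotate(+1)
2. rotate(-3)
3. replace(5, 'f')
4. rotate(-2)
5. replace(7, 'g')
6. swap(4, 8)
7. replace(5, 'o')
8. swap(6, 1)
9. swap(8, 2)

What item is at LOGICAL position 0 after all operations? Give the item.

After op 1 (rotate(+1)): offset=1, physical=[A,B,C,D,E,F,G,H,I], logical=[B,C,D,E,F,G,H,I,A]
After op 2 (rotate(-3)): offset=7, physical=[A,B,C,D,E,F,G,H,I], logical=[H,I,A,B,C,D,E,F,G]
After op 3 (replace(5, 'f')): offset=7, physical=[A,B,C,f,E,F,G,H,I], logical=[H,I,A,B,C,f,E,F,G]
After op 4 (rotate(-2)): offset=5, physical=[A,B,C,f,E,F,G,H,I], logical=[F,G,H,I,A,B,C,f,E]
After op 5 (replace(7, 'g')): offset=5, physical=[A,B,C,g,E,F,G,H,I], logical=[F,G,H,I,A,B,C,g,E]
After op 6 (swap(4, 8)): offset=5, physical=[E,B,C,g,A,F,G,H,I], logical=[F,G,H,I,E,B,C,g,A]
After op 7 (replace(5, 'o')): offset=5, physical=[E,o,C,g,A,F,G,H,I], logical=[F,G,H,I,E,o,C,g,A]
After op 8 (swap(6, 1)): offset=5, physical=[E,o,G,g,A,F,C,H,I], logical=[F,C,H,I,E,o,G,g,A]
After op 9 (swap(8, 2)): offset=5, physical=[E,o,G,g,H,F,C,A,I], logical=[F,C,A,I,E,o,G,g,H]

Answer: F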